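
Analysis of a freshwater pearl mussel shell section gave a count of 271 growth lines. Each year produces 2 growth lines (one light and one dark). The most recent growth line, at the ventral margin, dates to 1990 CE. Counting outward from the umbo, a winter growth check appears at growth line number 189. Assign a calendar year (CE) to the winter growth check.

1949 CE

271 − 189 = 82 growth lines lie beyond the winter growth check toward the ventral margin.
82 growth lines at 2 per year is 82 / 2 = 41 years.
Counting back 41 years from 1990 CE places the winter growth check in 1990 − 41 = 1949 CE.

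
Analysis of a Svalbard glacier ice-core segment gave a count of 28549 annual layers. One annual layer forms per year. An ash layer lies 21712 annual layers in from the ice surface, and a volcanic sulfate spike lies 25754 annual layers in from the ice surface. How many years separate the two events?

25754 − 21712 = 4042 annual layers lie between the two events.
At one annual layer per year, 4042 years elapsed between them.

4042 years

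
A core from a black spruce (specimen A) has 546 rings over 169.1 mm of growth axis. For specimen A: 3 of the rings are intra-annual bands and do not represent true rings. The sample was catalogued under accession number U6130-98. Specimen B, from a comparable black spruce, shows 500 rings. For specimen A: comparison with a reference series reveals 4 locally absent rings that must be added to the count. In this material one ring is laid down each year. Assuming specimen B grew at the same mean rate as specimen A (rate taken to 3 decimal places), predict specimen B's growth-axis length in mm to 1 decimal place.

154.5 mm

Specimen A: correcting the raw count gives 546 − 3 + 4 = 547 true rings.
A: 169.1 mm over 547 years gives 169.1 / 547 ≈ 0.309 mm/year.
B's length ≈ 0.309 × 500 = 154.5 mm.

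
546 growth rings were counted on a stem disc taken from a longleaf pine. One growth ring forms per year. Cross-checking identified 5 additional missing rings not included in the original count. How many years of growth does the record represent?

551 yr

Correcting the raw count gives 546 + 5 = 551 true growth rings.
One growth ring per year makes the duration 551 years.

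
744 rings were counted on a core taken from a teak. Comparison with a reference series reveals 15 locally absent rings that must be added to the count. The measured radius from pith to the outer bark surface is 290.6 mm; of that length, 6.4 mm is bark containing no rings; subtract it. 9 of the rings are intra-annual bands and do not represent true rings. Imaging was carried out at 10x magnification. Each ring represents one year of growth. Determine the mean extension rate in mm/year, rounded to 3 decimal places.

Adjusted count: 744 − 9 + 15 = 750 rings.
The growth record spans 290.6 − 6.4 = 284.2 mm.
284.2 mm over 750 years gives 284.2 / 750 ≈ 0.379 mm/year.

0.379 mm/year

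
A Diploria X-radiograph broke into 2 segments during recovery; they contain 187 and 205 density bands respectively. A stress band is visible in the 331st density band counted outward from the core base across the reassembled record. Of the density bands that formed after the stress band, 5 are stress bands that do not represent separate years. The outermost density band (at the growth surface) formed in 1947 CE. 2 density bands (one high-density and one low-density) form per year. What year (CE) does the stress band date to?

Total density bands = 187 + 205 = 392.
392 − 331 = 61 density bands lie beyond the stress band toward the growth surface.
Excluding 5 false density bands: 61 − 5 = 56.
56 density bands at 2 per year is 56 / 2 = 28 years.
The density band at the growth surface is 1947 CE, so the stress band dates to 1947 − 28 = 1919 CE.

1919 CE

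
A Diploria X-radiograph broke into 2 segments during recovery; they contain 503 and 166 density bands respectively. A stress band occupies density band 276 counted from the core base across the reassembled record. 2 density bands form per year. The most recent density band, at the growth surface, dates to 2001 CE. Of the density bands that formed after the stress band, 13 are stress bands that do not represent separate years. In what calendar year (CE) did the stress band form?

1811 CE

Total density bands = 503 + 166 = 669.
669 − 276 = 393 density bands lie beyond the stress band toward the growth surface.
Removing the 13 false density bands leaves 393 − 13 = 380 true density bands beyond the stress band.
With 2 density bands per year, 380 / 2 = 190 years.
The density band at the growth surface is 2001 CE, so the stress band dates to 2001 − 190 = 1811 CE.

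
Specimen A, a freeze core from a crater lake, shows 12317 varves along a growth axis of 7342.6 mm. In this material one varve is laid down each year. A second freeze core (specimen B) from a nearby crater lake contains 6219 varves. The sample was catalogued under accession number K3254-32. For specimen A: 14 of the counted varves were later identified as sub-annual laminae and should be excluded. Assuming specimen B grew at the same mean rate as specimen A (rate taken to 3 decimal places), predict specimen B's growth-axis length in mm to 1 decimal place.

Specimen A: correcting the raw count gives 12317 − 14 = 12303 true varves.
A: Extension rate ≈ 7342.6 / 12303 = 0.597 mm/year.
B's length ≈ 0.597 × 6219 = 3712.7 mm.

3712.7 mm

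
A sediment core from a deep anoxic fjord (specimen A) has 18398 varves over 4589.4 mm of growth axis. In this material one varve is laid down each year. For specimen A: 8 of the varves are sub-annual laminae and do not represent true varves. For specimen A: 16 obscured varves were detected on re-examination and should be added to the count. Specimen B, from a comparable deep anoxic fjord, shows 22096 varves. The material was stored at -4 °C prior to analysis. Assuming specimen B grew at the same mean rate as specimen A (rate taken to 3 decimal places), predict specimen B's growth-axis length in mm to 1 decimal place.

Specimen A: after corrections the count is 18398 − 8 + 16 = 18406 varves.
A: Mean rate = 4589.4 mm / 18406 years ≈ 0.249 mm/yr.
For B, 0.249 mm/year × 22096 years = 5501.9 mm.

5501.9 mm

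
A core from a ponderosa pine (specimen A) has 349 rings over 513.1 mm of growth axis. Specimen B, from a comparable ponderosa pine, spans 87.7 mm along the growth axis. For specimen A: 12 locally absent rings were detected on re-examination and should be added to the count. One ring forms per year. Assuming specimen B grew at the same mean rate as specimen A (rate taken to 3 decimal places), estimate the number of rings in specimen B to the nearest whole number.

Specimen A: correcting the raw count gives 349 + 12 = 361 true rings.
A: 513.1 mm over 361 years gives 513.1 / 361 ≈ 1.421 mm/year.
For B, 87.7 / 1.421 = 61.72 years ≈ 62 rings.

62 rings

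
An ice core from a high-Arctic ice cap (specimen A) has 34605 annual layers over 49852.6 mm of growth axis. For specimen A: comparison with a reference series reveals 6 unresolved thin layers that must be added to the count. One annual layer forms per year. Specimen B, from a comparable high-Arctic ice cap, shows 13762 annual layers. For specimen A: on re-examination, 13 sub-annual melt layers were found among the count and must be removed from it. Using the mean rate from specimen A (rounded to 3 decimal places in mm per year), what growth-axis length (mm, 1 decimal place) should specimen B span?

19831.0 mm

Specimen A: adjusted count: 34605 − 13 + 6 = 34598 annual layers.
A: Extension rate ≈ 49852.6 / 34598 = 1.441 mm per year.
B's length ≈ 1.441 × 13762 = 19831.0 mm.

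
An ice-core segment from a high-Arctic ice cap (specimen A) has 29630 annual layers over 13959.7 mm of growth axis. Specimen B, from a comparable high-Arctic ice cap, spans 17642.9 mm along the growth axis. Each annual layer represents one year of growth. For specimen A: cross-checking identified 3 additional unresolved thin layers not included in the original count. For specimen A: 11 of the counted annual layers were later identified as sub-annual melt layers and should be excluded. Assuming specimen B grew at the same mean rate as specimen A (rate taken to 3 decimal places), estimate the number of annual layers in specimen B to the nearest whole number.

Specimen A: correcting the raw count gives 29630 − 11 + 3 = 29622 true annual layers.
A: Extension rate ≈ 13959.7 / 29622 = 0.471 mm per year.
B spans 17642.9 / 0.471 = 37458.39 years ≈ 37458 annual layers.

37458 annual layers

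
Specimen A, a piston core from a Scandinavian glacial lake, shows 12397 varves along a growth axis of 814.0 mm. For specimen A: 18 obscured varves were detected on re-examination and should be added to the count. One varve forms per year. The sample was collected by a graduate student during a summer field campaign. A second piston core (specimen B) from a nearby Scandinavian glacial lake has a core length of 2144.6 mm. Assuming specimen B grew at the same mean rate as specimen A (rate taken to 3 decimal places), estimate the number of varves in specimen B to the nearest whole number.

Specimen A: after corrections the count is 12397 + 18 = 12415 varves.
A: Mean rate = 814.0 mm / 12415 years ≈ 0.066 mm/yr.
Specimen B: 2144.6 mm / 0.066 mm per year = 32493.94 years ≈ 32494 varves.

32494 varves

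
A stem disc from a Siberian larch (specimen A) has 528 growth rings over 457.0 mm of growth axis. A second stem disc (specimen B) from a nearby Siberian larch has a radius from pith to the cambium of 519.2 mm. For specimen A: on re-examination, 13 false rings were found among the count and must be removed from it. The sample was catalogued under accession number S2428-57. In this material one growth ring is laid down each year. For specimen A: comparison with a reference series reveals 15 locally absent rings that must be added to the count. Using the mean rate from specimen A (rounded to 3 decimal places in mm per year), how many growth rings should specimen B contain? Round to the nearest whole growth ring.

602 growth rings

Specimen A: correcting the raw count gives 528 − 13 + 15 = 530 true growth rings.
A: 457.0 mm over 530 years gives 457.0 / 530 ≈ 0.862 mm/year.
B spans 519.2 / 0.862 = 602.32 years ≈ 602 growth rings.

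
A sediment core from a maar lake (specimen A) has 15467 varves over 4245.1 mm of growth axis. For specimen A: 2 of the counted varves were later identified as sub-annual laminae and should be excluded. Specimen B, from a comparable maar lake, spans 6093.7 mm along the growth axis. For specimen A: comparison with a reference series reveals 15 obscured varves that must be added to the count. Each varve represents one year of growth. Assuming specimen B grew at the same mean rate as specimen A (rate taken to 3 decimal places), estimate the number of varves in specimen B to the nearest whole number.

Specimen A: after corrections the count is 15467 − 2 + 15 = 15480 varves.
A: 4245.1 mm over 15480 years gives 4245.1 / 15480 ≈ 0.274 mm/year.
For B, 6093.7 / 0.274 = 22239.78 years ≈ 22240 varves.

22240 varves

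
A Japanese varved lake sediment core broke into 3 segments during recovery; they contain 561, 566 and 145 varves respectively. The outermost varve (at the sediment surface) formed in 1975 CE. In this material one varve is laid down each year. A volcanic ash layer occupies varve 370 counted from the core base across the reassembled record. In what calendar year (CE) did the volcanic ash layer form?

Total varves = 561 + 566 + 145 = 1272.
Between varve 370 and the sediment surface there are 1272 − 370 = 902 varves.
1975 − 902 = 1073 CE.

1073 CE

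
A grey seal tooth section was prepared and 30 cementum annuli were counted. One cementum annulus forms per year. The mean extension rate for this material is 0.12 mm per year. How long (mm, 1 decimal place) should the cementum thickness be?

3.6 mm

30 years of growth are recorded.
30 years at 0.12 mm/year gives 0.12 × 30 = 3.6 mm.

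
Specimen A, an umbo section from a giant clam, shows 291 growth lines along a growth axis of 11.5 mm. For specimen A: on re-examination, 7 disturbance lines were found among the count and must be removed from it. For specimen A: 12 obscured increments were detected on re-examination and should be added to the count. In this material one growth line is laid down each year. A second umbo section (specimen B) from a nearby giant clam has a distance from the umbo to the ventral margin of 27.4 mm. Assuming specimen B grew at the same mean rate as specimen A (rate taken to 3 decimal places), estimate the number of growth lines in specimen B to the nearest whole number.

Specimen A: correcting the raw count gives 291 − 7 + 12 = 296 true growth lines.
A: Mean rate = 11.5 mm / 296 years ≈ 0.039 mm/year.
Specimen B: 27.4 mm / 0.039 mm per year = 702.56 years ≈ 703 growth lines.

703 growth lines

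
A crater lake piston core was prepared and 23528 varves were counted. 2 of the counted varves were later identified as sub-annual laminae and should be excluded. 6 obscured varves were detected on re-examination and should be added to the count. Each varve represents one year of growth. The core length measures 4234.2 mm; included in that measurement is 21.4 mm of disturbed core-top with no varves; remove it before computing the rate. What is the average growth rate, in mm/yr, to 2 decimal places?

After corrections the count is 23528 − 2 + 6 = 23532 varves.
Removing the 21.4 mm offcut leaves 4234.2 − 21.4 = 4212.8 mm.
4212.8 mm over 23532 years gives 4212.8 / 23532 ≈ 0.18 mm/yr.

0.18 mm/yr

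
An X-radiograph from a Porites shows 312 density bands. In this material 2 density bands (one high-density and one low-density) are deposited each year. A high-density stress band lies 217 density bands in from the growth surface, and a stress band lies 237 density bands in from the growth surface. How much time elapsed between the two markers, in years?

Separation: 237 − 217 = 20 density bands.
20 density bands at 2 per year is 20 / 2 = 10 years.

10 years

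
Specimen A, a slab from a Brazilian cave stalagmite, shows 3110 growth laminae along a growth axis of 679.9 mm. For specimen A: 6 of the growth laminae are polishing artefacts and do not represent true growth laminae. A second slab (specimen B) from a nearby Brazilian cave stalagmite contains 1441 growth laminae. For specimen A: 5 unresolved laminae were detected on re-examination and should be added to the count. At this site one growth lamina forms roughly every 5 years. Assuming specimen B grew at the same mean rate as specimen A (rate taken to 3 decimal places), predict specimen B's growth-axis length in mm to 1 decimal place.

317.0 mm

Specimen A: adjusted count: 3110 − 6 + 5 = 3109 growth laminae.
Specimen A: multiplying by 5 years per growth lamina: 3109 × 5 = 15545 years.
A: Mean rate = 679.9 mm / 15545 years ≈ 0.044 mm per year.
Specimen B: multiplying by 5 years per growth lamina: 1441 × 5 = 7205 years. Length of B = 0.044 × 7205 = 317.0 mm.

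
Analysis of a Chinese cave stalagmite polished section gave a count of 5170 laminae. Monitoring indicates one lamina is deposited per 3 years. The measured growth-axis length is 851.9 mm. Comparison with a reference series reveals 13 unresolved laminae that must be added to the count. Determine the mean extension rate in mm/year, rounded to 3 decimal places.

0.055 mm/year

Adjusted count: 5170 + 13 = 5183 laminae.
At 3 years per lamina, 5183 × 3 = 15549 years.
851.9 mm over 15549 years gives 851.9 / 15549 ≈ 0.055 mm/year.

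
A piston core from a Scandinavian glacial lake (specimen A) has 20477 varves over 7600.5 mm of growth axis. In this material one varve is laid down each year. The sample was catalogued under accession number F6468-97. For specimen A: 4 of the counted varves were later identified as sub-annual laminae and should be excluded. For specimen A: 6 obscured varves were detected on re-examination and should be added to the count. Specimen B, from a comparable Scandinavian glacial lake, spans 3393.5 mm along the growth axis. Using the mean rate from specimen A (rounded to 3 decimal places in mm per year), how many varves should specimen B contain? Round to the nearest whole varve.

9147 varves

Specimen A: correcting the raw count gives 20477 − 4 + 6 = 20479 true varves.
A: Mean rate = 7600.5 mm / 20479 years ≈ 0.371 mm/year.
B spans 3393.5 / 0.371 = 9146.90 years ≈ 9147 varves.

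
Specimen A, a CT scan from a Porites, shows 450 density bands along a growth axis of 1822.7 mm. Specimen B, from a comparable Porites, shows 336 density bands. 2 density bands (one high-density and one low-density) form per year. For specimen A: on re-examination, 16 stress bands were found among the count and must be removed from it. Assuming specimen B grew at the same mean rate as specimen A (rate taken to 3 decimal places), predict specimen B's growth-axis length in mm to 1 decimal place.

Specimen A: after corrections the count is 450 − 16 = 434 density bands.
Specimen A: 434 density bands at 2 per year is 434 / 2 = 217 years.
A: Extension rate ≈ 1822.7 / 217 = 8.400 mm per year.
Specimen B: dividing by 2 density bands per year: 336 / 2 = 168 years. For B, 8.400 mm/year × 168 years = 1411.2 mm.

1411.2 mm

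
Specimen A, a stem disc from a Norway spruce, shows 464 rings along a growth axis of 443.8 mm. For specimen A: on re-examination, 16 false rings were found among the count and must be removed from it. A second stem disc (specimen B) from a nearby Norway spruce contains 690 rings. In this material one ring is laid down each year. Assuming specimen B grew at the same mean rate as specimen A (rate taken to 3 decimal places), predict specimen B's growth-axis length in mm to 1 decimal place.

683.8 mm

Specimen A: after corrections the count is 464 − 16 = 448 rings.
A: Mean rate = 443.8 mm / 448 years ≈ 0.991 mm/yr.
Length of B = 0.991 × 690 = 683.8 mm.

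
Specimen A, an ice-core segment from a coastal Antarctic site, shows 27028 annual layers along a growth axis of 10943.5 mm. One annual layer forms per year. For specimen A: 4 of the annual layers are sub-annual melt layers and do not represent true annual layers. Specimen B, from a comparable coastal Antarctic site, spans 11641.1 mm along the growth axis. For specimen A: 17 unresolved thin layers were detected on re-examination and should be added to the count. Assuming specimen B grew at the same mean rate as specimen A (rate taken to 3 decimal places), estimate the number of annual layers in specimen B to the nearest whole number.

Specimen A: adjusted count: 27028 − 4 + 17 = 27041 annual layers.
A: 10943.5 mm over 27041 years gives 10943.5 / 27041 ≈ 0.405 mm/year.
Specimen B: 11641.1 mm / 0.405 mm per year = 28743.46 years ≈ 28743 annual layers.

28743 annual layers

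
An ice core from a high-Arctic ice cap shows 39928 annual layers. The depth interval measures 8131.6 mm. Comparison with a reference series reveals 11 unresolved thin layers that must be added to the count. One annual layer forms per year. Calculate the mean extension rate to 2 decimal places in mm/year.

0.20 mm/year

True annual layer count = 39928 + 11 = 39939.
Mean rate = 8131.6 mm / 39939 years ≈ 0.20 mm/year.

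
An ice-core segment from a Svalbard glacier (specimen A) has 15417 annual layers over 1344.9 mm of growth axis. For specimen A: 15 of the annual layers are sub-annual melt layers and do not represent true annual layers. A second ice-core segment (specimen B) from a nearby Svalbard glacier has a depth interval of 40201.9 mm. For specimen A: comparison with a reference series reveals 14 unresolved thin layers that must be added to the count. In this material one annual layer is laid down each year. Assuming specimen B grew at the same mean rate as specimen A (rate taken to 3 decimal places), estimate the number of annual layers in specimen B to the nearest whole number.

Specimen A: adjusted count: 15417 − 15 + 14 = 15416 annual layers.
A: Extension rate ≈ 1344.9 / 15416 = 0.087 mm/year.
For B, 40201.9 / 0.087 = 462090.80 years ≈ 462091 annual layers.

462091 annual layers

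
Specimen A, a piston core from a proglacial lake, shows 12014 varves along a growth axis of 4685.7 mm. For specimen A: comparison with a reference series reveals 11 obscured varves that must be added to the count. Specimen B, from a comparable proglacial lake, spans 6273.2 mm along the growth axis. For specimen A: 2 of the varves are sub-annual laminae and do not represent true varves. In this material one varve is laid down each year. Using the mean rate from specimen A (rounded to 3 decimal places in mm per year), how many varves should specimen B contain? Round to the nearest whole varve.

16085 varves

Specimen A: after corrections the count is 12014 − 2 + 11 = 12023 varves.
A: 4685.7 mm over 12023 years gives 4685.7 / 12023 ≈ 0.390 mm/year.
Specimen B: 6273.2 mm / 0.390 mm per year = 16085.13 years ≈ 16085 varves.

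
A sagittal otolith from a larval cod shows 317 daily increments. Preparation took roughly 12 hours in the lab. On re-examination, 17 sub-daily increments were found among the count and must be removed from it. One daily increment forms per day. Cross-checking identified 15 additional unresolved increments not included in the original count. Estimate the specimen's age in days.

315 d

After corrections the count is 317 − 17 + 15 = 315 daily increments.
With a one-to-one daily increment periodicity this is 315 days.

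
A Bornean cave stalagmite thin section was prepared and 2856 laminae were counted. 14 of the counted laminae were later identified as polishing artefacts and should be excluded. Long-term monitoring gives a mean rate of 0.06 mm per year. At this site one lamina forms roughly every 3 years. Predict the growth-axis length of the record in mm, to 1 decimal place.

511.6 mm

Adjusted count: 2856 − 14 = 2842 laminae.
At 3 years per lamina, 2842 × 3 = 8526 years.
8526 years at 0.06 mm/year gives 0.06 × 8526 = 511.6 mm.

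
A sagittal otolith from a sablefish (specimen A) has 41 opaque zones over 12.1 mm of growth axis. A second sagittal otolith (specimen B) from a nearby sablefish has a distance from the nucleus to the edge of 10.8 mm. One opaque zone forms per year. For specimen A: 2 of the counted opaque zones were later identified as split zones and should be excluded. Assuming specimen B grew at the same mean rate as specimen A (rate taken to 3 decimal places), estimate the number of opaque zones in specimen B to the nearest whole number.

35 opaque zones

Specimen A: correcting the raw count gives 41 − 2 = 39 true opaque zones.
A: Mean rate = 12.1 mm / 39 years ≈ 0.310 mm/yr.
For B, 10.8 / 0.310 = 34.84 years ≈ 35 opaque zones.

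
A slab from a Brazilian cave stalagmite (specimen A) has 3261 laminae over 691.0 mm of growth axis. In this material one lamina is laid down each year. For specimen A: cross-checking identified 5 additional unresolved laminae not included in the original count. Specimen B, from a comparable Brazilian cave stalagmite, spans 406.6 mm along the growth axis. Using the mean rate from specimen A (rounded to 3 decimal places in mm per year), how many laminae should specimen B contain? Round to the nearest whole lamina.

1918 laminae

Specimen A: correcting the raw count gives 3261 + 5 = 3266 true laminae.
A: Mean rate = 691.0 mm / 3266 years ≈ 0.212 mm/year.
B spans 406.6 / 0.212 = 1917.92 years ≈ 1918 laminae.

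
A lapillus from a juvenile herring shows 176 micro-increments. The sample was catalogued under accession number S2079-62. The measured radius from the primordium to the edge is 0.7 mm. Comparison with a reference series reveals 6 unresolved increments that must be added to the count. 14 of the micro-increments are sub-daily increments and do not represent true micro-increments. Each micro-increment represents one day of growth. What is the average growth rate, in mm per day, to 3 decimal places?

After corrections the count is 176 − 14 + 6 = 168 micro-increments.
0.7 mm over 168 days gives 0.7 / 168 ≈ 0.004 mm per day.

0.004 mm per day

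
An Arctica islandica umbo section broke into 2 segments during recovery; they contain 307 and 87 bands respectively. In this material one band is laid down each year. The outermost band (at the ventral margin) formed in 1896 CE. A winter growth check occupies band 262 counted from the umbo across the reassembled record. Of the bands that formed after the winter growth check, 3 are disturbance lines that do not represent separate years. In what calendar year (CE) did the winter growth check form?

Total bands = 307 + 87 = 394.
Between band 262 and the ventral margin there are 394 − 262 = 132 bands.
132 − 3 false = 129 true bands after the winter growth check.
Counting back 129 years from 1896 CE places the winter growth check in 1896 − 129 = 1767 CE.

1767 CE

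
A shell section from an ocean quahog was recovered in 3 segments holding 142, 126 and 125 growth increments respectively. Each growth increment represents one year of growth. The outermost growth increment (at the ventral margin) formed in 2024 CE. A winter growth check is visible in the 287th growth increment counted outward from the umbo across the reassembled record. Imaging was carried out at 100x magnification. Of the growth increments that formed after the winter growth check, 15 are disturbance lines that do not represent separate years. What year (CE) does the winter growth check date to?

Total growth increments = 142 + 126 + 125 = 393.
The winter growth check sits at growth increment 287 from the umbo, so 393 − 287 = 106 growth increments formed after it.
Excluding 15 false growth increments: 106 − 15 = 91.
The growth increment at the ventral margin is 2024 CE, so the winter growth check dates to 2024 − 91 = 1933 CE.

1933 CE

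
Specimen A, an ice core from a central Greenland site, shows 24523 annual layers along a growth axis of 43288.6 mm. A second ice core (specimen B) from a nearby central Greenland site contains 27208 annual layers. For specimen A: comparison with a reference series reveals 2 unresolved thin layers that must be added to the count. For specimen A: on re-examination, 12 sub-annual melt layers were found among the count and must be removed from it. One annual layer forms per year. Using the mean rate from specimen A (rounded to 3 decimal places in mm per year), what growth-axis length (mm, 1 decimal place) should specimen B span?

Specimen A: true annual layer count = 24523 − 12 + 2 = 24513.
A: 43288.6 mm over 24513 years gives 43288.6 / 24513 ≈ 1.766 mm per year.
For B, 1.766 mm/year × 27208 years = 48049.3 mm.

48049.3 mm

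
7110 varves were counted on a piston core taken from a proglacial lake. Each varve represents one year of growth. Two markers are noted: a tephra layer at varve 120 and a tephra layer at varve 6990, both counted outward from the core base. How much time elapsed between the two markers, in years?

Separation: 6990 − 120 = 6870 varves.
One varve per year makes the interval 6870 years.

6870 years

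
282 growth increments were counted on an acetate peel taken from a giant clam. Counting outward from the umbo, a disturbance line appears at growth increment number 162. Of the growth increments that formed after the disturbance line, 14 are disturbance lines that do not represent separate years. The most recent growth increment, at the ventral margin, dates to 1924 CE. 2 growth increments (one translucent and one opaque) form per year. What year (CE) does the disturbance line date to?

Between growth increment 162 and the ventral margin there are 282 − 162 = 120 growth increments.
120 − 14 false = 106 true growth increments after the disturbance line.
Dividing by 2 growth increments per year: 106 / 2 = 53 years.
Counting back 53 years from 1924 CE places the disturbance line in 1924 − 53 = 1871 CE.

1871 CE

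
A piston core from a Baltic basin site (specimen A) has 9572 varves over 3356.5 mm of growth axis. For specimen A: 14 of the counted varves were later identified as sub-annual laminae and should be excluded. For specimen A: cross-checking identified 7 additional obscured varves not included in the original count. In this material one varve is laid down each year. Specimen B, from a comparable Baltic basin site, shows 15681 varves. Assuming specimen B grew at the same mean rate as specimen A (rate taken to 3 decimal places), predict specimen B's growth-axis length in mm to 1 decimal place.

5504.0 mm

Specimen A: adjusted count: 9572 − 14 + 7 = 9565 varves.
A: Mean rate = 3356.5 mm / 9565 years ≈ 0.351 mm/yr.
Length of B = 0.351 × 15681 = 5504.0 mm.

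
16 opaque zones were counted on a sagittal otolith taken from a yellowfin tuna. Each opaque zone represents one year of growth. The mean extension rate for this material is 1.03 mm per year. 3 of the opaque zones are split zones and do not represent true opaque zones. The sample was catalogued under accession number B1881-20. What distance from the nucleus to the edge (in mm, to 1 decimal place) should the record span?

After corrections the count is 16 − 3 = 13 opaque zones.
Length ≈ 1.03 × 13 = 13.4 mm.

13.4 mm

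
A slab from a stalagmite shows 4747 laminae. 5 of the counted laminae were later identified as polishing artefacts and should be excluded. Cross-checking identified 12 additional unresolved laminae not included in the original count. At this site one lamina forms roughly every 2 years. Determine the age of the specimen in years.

9508 yr

After corrections the count is 4747 − 5 + 12 = 4754 laminae.
At 2 years per lamina, 4754 × 2 = 9508 years.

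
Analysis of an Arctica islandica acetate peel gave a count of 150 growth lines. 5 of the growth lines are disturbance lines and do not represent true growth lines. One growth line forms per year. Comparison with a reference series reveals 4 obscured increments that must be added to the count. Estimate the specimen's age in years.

149 years

Adjusted count: 150 − 5 + 4 = 149 growth lines.
At one growth line per year, that is 149 years.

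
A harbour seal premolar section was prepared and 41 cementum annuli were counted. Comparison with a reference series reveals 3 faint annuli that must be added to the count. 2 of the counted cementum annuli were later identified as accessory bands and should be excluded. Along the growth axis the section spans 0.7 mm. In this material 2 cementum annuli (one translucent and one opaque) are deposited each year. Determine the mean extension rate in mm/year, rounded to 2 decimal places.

0.03 mm/year

True cementum annulus count = 41 − 2 + 3 = 42.
42 cementum annuli at 2 per year is 42 / 2 = 21 years.
Mean rate = 0.7 mm / 21 years ≈ 0.03 mm/year.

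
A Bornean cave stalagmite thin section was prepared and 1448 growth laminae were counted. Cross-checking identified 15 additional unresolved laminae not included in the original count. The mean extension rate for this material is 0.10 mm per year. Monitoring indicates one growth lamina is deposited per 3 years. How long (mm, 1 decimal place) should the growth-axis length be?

Adjusted count: 1448 + 15 = 1463 growth laminae.
At 3 years per growth lamina, 1463 × 3 = 4389 years.
4389 years at 0.10 mm/year gives 0.10 × 4389 = 438.9 mm.

438.9 mm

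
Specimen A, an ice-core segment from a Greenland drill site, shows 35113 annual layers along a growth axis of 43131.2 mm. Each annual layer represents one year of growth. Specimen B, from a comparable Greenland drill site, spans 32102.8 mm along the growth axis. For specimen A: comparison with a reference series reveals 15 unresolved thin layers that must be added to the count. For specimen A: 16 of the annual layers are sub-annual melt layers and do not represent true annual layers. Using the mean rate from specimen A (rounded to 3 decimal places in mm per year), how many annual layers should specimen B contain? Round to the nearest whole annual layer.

Specimen A: true annual layer count = 35113 − 16 + 15 = 35112.
A: Mean rate = 43131.2 mm / 35112 years ≈ 1.228 mm per year.
Specimen B: 32102.8 mm / 1.228 mm per year = 26142.35 years ≈ 26142 annual layers.

26142 annual layers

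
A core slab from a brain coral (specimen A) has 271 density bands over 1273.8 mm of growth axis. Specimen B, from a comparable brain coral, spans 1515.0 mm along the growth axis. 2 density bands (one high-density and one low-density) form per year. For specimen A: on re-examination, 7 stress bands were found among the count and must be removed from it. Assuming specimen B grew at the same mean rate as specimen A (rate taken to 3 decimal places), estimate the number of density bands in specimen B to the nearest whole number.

314 density bands

Specimen A: true density band count = 271 − 7 = 264.
Specimen A: 264 density bands at 2 per year is 264 / 2 = 132 years.
A: Mean rate = 1273.8 mm / 132 years ≈ 9.650 mm/yr.
Specimen B: 1515.0 mm / 9.650 mm per year = 156.99 years; at 2 density bands per year that is 156.99 × 2 ≈ 314 density bands.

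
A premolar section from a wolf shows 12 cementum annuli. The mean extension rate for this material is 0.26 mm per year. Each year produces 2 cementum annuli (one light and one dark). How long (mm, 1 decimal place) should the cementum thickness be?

Dividing by 2 cementum annuli per year: 12 / 2 = 6 years.
Length ≈ 0.26 × 6 = 1.6 mm.

1.6 mm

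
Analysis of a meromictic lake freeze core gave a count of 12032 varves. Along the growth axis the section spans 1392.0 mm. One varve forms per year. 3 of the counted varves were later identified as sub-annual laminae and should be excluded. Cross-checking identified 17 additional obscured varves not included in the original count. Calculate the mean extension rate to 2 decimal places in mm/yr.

Adjusted count: 12032 − 3 + 17 = 12046 varves.
1392.0 mm over 12046 years gives 1392.0 / 12046 ≈ 0.12 mm/yr.

0.12 mm/yr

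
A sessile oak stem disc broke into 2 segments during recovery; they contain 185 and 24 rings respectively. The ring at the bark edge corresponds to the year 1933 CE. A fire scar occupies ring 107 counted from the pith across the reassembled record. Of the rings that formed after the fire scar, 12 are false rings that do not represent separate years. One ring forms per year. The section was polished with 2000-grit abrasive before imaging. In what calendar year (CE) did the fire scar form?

Total rings = 185 + 24 = 209.
209 − 107 = 102 rings lie beyond the fire scar toward the bark edge.
Removing the 12 false rings leaves 102 − 12 = 90 true rings beyond the fire scar.
Counting back 90 years from 1933 CE places the fire scar in 1933 − 90 = 1843 CE.

1843 CE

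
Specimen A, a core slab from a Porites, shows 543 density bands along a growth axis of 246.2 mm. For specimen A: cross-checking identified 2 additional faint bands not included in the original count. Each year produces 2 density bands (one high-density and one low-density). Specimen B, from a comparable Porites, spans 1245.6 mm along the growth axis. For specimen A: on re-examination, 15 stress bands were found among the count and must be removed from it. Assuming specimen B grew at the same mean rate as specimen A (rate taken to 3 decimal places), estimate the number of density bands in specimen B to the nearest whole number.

2682 density bands

Specimen A: correcting the raw count gives 543 − 15 + 2 = 530 true density bands.
Specimen A: with 2 density bands per year, 530 / 2 = 265 years.
A: Mean rate = 246.2 mm / 265 years ≈ 0.929 mm/year.
B spans 1245.6 / 0.929 = 1340.80 years; at 2 density bands per year that is 1340.80 × 2 ≈ 2682 density bands.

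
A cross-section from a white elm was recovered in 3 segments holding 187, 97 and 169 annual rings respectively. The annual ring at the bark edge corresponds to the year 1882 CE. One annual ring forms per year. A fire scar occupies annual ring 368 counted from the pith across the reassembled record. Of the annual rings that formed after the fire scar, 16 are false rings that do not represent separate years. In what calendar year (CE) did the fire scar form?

1813 CE

Total annual rings = 187 + 97 + 169 = 453.
The fire scar sits at annual ring 368 from the pith, so 453 − 368 = 85 annual rings formed after it.
Removing the 16 false annual rings leaves 85 − 16 = 69 true annual rings beyond the fire scar.
The annual ring at the bark edge is 1882 CE, so the fire scar dates to 1882 − 69 = 1813 CE.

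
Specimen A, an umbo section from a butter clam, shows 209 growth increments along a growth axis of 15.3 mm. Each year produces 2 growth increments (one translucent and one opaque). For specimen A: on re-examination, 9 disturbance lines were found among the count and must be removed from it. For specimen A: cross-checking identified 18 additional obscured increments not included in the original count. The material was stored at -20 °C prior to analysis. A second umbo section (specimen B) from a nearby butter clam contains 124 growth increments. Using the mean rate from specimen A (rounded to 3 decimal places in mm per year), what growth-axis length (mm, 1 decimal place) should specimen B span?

8.7 mm

Specimen A: true growth increment count = 209 − 9 + 18 = 218.
Specimen A: with 2 growth increments per year, 218 / 2 = 109 years.
A: Mean rate = 15.3 mm / 109 years ≈ 0.140 mm/year.
Specimen B: dividing by 2 growth increments per year: 124 / 2 = 62 years. For B, 0.140 mm/year × 62 years = 8.7 mm.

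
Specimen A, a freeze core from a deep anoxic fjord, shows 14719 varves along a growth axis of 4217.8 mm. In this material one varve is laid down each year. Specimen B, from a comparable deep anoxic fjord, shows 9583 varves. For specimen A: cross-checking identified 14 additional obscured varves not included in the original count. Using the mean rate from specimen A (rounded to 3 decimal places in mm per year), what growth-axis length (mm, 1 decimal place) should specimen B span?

2740.7 mm

Specimen A: correcting the raw count gives 14719 + 14 = 14733 true varves.
A: Mean rate = 4217.8 mm / 14733 years ≈ 0.286 mm per year.
Length of B = 0.286 × 9583 = 2740.7 mm.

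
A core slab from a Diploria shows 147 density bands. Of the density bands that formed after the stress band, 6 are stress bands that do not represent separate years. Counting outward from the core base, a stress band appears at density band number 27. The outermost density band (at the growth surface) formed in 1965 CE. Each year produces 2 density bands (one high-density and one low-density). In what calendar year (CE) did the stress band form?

Between density band 27 and the growth surface there are 147 − 27 = 120 density bands.
Excluding 6 false density bands: 120 − 6 = 114.
114 density bands at 2 per year is 114 / 2 = 57 years.
Counting back 57 years from 1965 CE places the stress band in 1965 − 57 = 1908 CE.

1908 CE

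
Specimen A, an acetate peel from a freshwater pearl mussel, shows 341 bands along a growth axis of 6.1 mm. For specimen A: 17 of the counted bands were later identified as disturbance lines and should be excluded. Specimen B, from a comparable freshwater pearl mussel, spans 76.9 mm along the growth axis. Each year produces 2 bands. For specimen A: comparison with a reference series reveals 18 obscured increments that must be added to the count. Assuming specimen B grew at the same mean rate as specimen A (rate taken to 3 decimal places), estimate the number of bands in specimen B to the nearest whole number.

4272 bands

Specimen A: correcting the raw count gives 341 − 17 + 18 = 342 true bands.
Specimen A: 342 bands at 2 per year is 342 / 2 = 171 years.
A: 6.1 mm over 171 years gives 6.1 / 171 ≈ 0.036 mm per year.
B spans 76.9 / 0.036 = 2136.11 years; at 2 bands per year that is 2136.11 × 2 ≈ 4272 bands.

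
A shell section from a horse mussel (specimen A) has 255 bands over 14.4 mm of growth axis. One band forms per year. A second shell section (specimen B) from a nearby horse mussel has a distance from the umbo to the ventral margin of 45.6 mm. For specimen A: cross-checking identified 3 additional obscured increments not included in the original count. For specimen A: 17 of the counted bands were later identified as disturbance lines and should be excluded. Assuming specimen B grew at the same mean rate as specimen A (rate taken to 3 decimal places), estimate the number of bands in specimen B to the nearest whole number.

760 bands

Specimen A: correcting the raw count gives 255 − 17 + 3 = 241 true bands.
A: Extension rate ≈ 14.4 / 241 = 0.060 mm/year.
B spans 45.6 / 0.060 = 760.00 years ≈ 760 bands.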